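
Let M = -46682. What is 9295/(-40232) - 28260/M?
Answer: 351523565/939055112 ≈ 0.37434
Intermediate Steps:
9295/(-40232) - 28260/M = 9295/(-40232) - 28260/(-46682) = 9295*(-1/40232) - 28260*(-1/46682) = -9295/40232 + 14130/23341 = 351523565/939055112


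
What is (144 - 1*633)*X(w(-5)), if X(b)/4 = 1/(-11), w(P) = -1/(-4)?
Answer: 1956/11 ≈ 177.82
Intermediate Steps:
w(P) = ¼ (w(P) = -1*(-¼) = ¼)
X(b) = -4/11 (X(b) = 4/(-11) = 4*(-1/11) = -4/11)
(144 - 1*633)*X(w(-5)) = (144 - 1*633)*(-4/11) = (144 - 633)*(-4/11) = -489*(-4/11) = 1956/11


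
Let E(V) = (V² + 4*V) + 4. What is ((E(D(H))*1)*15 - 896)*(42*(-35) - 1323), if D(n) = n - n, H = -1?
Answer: 2334948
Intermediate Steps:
D(n) = 0
E(V) = 4 + V² + 4*V
((E(D(H))*1)*15 - 896)*(42*(-35) - 1323) = (((4 + 0² + 4*0)*1)*15 - 896)*(42*(-35) - 1323) = (((4 + 0 + 0)*1)*15 - 896)*(-1470 - 1323) = ((4*1)*15 - 896)*(-2793) = (4*15 - 896)*(-2793) = (60 - 896)*(-2793) = -836*(-2793) = 2334948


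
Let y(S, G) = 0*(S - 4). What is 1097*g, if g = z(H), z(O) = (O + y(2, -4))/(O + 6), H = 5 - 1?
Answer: 2194/5 ≈ 438.80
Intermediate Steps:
y(S, G) = 0 (y(S, G) = 0*(-4 + S) = 0)
H = 4
z(O) = O/(6 + O) (z(O) = (O + 0)/(O + 6) = O/(6 + O))
g = ⅖ (g = 4/(6 + 4) = 4/10 = 4*(⅒) = ⅖ ≈ 0.40000)
1097*g = 1097*(⅖) = 2194/5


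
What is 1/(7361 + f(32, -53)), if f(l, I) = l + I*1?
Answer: 1/7340 ≈ 0.00013624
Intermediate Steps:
f(l, I) = I + l (f(l, I) = l + I = I + l)
1/(7361 + f(32, -53)) = 1/(7361 + (-53 + 32)) = 1/(7361 - 21) = 1/7340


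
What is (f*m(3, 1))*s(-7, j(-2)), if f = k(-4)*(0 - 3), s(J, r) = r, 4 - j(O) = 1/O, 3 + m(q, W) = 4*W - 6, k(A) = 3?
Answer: 405/2 ≈ 202.50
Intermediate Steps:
m(q, W) = -9 + 4*W (m(q, W) = -3 + (4*W - 6) = -3 + (-6 + 4*W) = -9 + 4*W)
j(O) = 4 - 1/O
f = -9 (f = 3*(0 - 3) = 3*(-3) = -9)
(f*m(3, 1))*s(-7, j(-2)) = (-9*(-9 + 4*1))*(4 - 1/(-2)) = (-9*(-9 + 4))*(4 - 1*(-½)) = (-9*(-5))*(4 + ½) = 45*(9/2) = 405/2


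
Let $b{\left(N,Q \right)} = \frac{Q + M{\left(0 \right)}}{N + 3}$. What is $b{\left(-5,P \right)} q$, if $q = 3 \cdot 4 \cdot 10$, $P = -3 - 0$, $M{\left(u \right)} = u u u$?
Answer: $180$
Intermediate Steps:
$M{\left(u \right)} = u^{3}$ ($M{\left(u \right)} = u u^{2} = u^{3}$)
$P = -3$ ($P = -3 + 0 = -3$)
$b{\left(N,Q \right)} = \frac{Q}{3 + N}$ ($b{\left(N,Q \right)} = \frac{Q + 0^{3}}{N + 3} = \frac{Q + 0}{3 + N} = \frac{Q}{3 + N}$)
$q = 120$ ($q = 12 \cdot 10 = 120$)
$b{\left(-5,P \right)} q = - \frac{3}{3 - 5} \cdot 120 = - \frac{3}{-2} \cdot 120 = \left(-3\right) \left(- \frac{1}{2}\right) 120 = \frac{3}{2} \cdot 120 = 180$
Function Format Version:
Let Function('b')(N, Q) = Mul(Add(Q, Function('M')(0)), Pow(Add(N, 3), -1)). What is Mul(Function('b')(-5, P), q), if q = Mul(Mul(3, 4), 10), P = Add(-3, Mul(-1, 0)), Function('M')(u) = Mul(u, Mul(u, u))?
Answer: 180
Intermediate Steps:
Function('M')(u) = Pow(u, 3) (Function('M')(u) = Mul(u, Pow(u, 2)) = Pow(u, 3))
P = -3 (P = Add(-3, 0) = -3)
Function('b')(N, Q) = Mul(Q, Pow(Add(3, N), -1)) (Function('b')(N, Q) = Mul(Add(Q, Pow(0, 3)), Pow(Add(N, 3), -1)) = Mul(Add(Q, 0), Pow(Add(3, N), -1)) = Mul(Q, Pow(Add(3, N), -1)))
q = 120 (q = Mul(12, 10) = 120)
Mul(Function('b')(-5, P), q) = Mul(Mul(-3, Pow(Add(3, -5), -1)), 120) = Mul(Mul(-3, Pow(-2, -1)), 120) = Mul(Mul(-3, Rational(-1, 2)), 120) = Mul(Rational(3, 2), 120) = 180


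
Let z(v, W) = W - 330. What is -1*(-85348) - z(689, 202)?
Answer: 85476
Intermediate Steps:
z(v, W) = -330 + W
-1*(-85348) - z(689, 202) = -1*(-85348) - (-330 + 202) = 85348 - 1*(-128) = 85348 + 128 = 85476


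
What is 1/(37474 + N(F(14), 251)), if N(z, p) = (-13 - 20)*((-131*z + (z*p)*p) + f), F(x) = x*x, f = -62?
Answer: -1/406603640 ≈ -2.4594e-9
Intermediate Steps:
F(x) = x²
N(z, p) = 2046 + 4323*z - 33*z*p² (N(z, p) = (-13 - 20)*((-131*z + (z*p)*p) - 62) = -33*((-131*z + (p*z)*p) - 62) = -33*((-131*z + z*p²) - 62) = -33*(-62 - 131*z + z*p²) = 2046 + 4323*z - 33*z*p²)
1/(37474 + N(F(14), 251)) = 1/(37474 + (2046 + 4323*14² - 33*14²*251²)) = 1/(37474 + (2046 + 4323*196 - 33*196*63001)) = 1/(37474 + (2046 + 847308 - 407490468)) = 1/(37474 - 406641114) = 1/(-406603640) = -1/406603640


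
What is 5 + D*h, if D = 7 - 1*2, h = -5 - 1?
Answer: -25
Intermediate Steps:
h = -6
D = 5 (D = 7 - 2 = 5)
5 + D*h = 5 + 5*(-6) = 5 - 30 = -25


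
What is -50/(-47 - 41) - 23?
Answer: -987/44 ≈ -22.432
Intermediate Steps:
-50/(-47 - 41) - 23 = -50/(-88) - 23 = -50*(-1/88) - 23 = 25/44 - 23 = -987/44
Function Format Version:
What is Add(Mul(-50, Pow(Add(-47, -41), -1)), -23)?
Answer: Rational(-987, 44) ≈ -22.432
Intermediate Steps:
Add(Mul(-50, Pow(Add(-47, -41), -1)), -23) = Add(Mul(-50, Pow(-88, -1)), -23) = Add(Mul(-50, Rational(-1, 88)), -23) = Add(Rational(25, 44), -23) = Rational(-987, 44)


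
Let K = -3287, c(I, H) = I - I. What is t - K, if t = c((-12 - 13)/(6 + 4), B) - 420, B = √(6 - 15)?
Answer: 2867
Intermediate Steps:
B = 3*I (B = √(-9) = 3*I ≈ 3.0*I)
c(I, H) = 0
t = -420 (t = 0 - 420 = -420)
t - K = -420 - 1*(-3287) = -420 + 3287 = 2867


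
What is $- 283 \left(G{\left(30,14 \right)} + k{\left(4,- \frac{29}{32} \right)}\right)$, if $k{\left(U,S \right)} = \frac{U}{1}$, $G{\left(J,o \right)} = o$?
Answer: $-5094$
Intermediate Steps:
$k{\left(U,S \right)} = U$ ($k{\left(U,S \right)} = U 1 = U$)
$- 283 \left(G{\left(30,14 \right)} + k{\left(4,- \frac{29}{32} \right)}\right) = - 283 \left(14 + 4\right) = \left(-283\right) 18 = -5094$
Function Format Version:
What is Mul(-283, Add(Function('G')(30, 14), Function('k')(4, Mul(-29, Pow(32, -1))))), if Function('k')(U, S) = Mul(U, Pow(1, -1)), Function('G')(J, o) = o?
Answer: -5094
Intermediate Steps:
Function('k')(U, S) = U (Function('k')(U, S) = Mul(U, 1) = U)
Mul(-283, Add(Function('G')(30, 14), Function('k')(4, Mul(-29, Pow(32, -1))))) = Mul(-283, Add(14, 4)) = Mul(-283, 18) = -5094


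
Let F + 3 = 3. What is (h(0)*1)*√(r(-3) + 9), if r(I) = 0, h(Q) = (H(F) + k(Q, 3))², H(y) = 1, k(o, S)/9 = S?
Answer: 2352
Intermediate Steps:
F = 0 (F = -3 + 3 = 0)
k(o, S) = 9*S
h(Q) = 784 (h(Q) = (1 + 9*3)² = (1 + 27)² = 28² = 784)
(h(0)*1)*√(r(-3) + 9) = (784*1)*√(0 + 9) = 784*√9 = 784*3 = 2352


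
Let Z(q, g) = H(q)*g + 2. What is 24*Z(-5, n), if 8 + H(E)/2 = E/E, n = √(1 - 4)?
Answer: 48 - 336*I*√3 ≈ 48.0 - 581.97*I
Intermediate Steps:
n = I*√3 (n = √(-3) = I*√3 ≈ 1.732*I)
H(E) = -14 (H(E) = -16 + 2*(E/E) = -16 + 2*1 = -16 + 2 = -14)
Z(q, g) = 2 - 14*g (Z(q, g) = -14*g + 2 = 2 - 14*g)
24*Z(-5, n) = 24*(2 - 14*I*√3) = 48 - 336*I*√3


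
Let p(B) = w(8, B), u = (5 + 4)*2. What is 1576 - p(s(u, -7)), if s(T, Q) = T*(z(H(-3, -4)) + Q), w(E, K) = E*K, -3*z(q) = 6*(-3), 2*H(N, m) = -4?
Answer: 1720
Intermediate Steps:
H(N, m) = -2 (H(N, m) = (½)*(-4) = -2)
z(q) = 6 (z(q) = -2*(-3) = -⅓*(-18) = 6)
u = 18 (u = 9*2 = 18)
s(T, Q) = T*(6 + Q)
p(B) = 8*B
1576 - p(s(u, -7)) = 1576 - 8*18*(6 - 7) = 1576 - 8*18*(-1) = 1576 - 8*(-18) = 1576 - 1*(-144) = 1576 + 144 = 1720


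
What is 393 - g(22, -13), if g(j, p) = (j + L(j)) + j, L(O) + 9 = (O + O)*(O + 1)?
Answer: -654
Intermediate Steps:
L(O) = -9 + 2*O*(1 + O) (L(O) = -9 + (O + O)*(O + 1) = -9 + (2*O)*(1 + O) = -9 + 2*O*(1 + O))
g(j, p) = -9 + 2*j² + 4*j (g(j, p) = (j + (-9 + 2*j + 2*j²)) + j = (-9 + 2*j² + 3*j) + j = -9 + 2*j² + 4*j)
393 - g(22, -13) = 393 - (-9 + 2*22² + 4*22) = 393 - (-9 + 2*484 + 88) = 393 - (-9 + 968 + 88) = 393 - 1*1047 = 393 - 1047 = -654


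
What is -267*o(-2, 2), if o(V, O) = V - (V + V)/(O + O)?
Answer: 267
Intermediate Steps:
o(V, O) = V - V/O (o(V, O) = V - 2*V/(2*O) = V - 2*V*1/(2*O) = V - V/O)
-267*o(-2, 2) = -267*(-2 - 1*(-2)/2) = -267*(-2 - 1*(-2)*1/2) = -267*(-2 + 1) = -267*(-1) = 267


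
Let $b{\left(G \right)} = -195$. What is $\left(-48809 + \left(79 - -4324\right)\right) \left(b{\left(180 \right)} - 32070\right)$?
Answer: $1432759590$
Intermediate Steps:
$\left(-48809 + \left(79 - -4324\right)\right) \left(b{\left(180 \right)} - 32070\right) = \left(-48809 + \left(79 - -4324\right)\right) \left(-195 - 32070\right) = \left(-48809 + \left(79 + 4324\right)\right) \left(-32265\right) = \left(-48809 + 4403\right) \left(-32265\right) = \left(-44406\right) \left(-32265\right) = 1432759590$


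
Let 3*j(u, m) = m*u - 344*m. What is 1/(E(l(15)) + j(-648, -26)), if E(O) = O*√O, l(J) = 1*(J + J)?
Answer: 9672/83123033 - 135*√30/332492132 ≈ 0.00011413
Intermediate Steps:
j(u, m) = -344*m/3 + m*u/3 (j(u, m) = (m*u - 344*m)/3 = (-344*m + m*u)/3 = -344*m/3 + m*u/3)
l(J) = 2*J (l(J) = 1*(2*J) = 2*J)
E(O) = O^(3/2)
1/(E(l(15)) + j(-648, -26)) = 1/((2*15)^(3/2) + (⅓)*(-26)*(-344 - 648)) = 1/(30^(3/2) + (⅓)*(-26)*(-992)) = 1/(30*√30 + 25792/3) = 1/(25792/3 + 30*√30)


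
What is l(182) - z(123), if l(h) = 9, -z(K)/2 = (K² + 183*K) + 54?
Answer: 75393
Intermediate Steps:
z(K) = -108 - 366*K - 2*K² (z(K) = -2*((K² + 183*K) + 54) = -2*(54 + K² + 183*K) = -108 - 366*K - 2*K²)
l(182) - z(123) = 9 - (-108 - 366*123 - 2*123²) = 9 - (-108 - 45018 - 2*15129) = 9 - (-108 - 45018 - 30258) = 9 - 1*(-75384) = 9 + 75384 = 75393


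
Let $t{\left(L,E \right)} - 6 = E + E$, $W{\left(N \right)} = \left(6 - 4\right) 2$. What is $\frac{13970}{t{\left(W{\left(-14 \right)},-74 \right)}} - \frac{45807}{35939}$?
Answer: $- \frac{254286212}{2551669} \approx -99.655$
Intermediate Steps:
$W{\left(N \right)} = 4$ ($W{\left(N \right)} = 2 \cdot 2 = 4$)
$t{\left(L,E \right)} = 6 + 2 E$ ($t{\left(L,E \right)} = 6 + \left(E + E\right) = 6 + 2 E$)
$\frac{13970}{t{\left(W{\left(-14 \right)},-74 \right)}} - \frac{45807}{35939} = \frac{13970}{6 + 2 \left(-74\right)} - \frac{45807}{35939} = \frac{13970}{6 - 148} - \frac{45807}{35939} = \frac{13970}{-142} - \frac{45807}{35939} = 13970 \left(- \frac{1}{142}\right) - \frac{45807}{35939} = - \frac{6985}{71} - \frac{45807}{35939} = - \frac{254286212}{2551669}$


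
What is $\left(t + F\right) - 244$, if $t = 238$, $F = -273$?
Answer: $-279$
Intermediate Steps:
$\left(t + F\right) - 244 = \left(238 - 273\right) - 244 = -35 - 244 = -279$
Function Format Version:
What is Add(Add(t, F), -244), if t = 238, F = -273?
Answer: -279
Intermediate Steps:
Add(Add(t, F), -244) = Add(Add(238, -273), -244) = Add(-35, -244) = -279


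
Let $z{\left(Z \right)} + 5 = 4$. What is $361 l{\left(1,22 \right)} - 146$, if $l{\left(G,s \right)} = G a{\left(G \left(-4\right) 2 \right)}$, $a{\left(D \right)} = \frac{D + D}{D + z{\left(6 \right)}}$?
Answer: $\frac{4462}{9} \approx 495.78$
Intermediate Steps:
$z{\left(Z \right)} = -1$ ($z{\left(Z \right)} = -5 + 4 = -1$)
$a{\left(D \right)} = \frac{2 D}{-1 + D}$ ($a{\left(D \right)} = \frac{D + D}{D - 1} = \frac{2 D}{-1 + D}$)
$l{\left(G,s \right)} = - \frac{16 G^{2}}{-1 - 8 G}$ ($l{\left(G,s \right)} = G \frac{2 G \left(-4\right) 2}{-1 + G \left(-4\right) 2} = G \frac{2 - 4 G 2}{-1 + - 4 G 2} = G \frac{2 \left(- 8 G\right)}{-1 - 8 G} = G \left(- \frac{16 G}{-1 - 8 G}\right) = - \frac{16 G^{2}}{-1 - 8 G}$)
$361 l{\left(1,22 \right)} - 146 = 361 \frac{16 \cdot 1^{2}}{1 + 8 \cdot 1} - 146 = 361 \cdot 16 \cdot 1 \frac{1}{1 + 8} - 146 = 361 \cdot 16 \cdot 1 \cdot \frac{1}{9} - 146 = 361 \cdot \frac{16}{9} - 146 = \frac{5776}{9} - 146 = \frac{4462}{9}$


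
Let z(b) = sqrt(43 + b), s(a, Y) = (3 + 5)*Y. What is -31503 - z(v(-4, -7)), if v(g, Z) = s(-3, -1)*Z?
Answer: -31503 - 3*sqrt(11) ≈ -31513.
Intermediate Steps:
s(a, Y) = 8*Y
v(g, Z) = -8*Z (v(g, Z) = (8*(-1))*Z = -8*Z)
-31503 - z(v(-4, -7)) = -31503 - sqrt(43 - 8*(-7)) = -31503 - sqrt(43 + 56) = -31503 - sqrt(99) = -31503 - 3*sqrt(11)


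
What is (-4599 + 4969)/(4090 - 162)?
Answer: 185/1964 ≈ 0.094195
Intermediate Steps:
(-4599 + 4969)/(4090 - 162) = 370/3928 = 370*(1/3928) = 185/1964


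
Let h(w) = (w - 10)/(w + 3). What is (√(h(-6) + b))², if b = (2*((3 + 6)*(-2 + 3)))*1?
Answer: 70/3 ≈ 23.333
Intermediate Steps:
h(w) = (-10 + w)/(3 + w)
b = 18 (b = (2*(9*1))*1 = (2*9)*1 = 18*1 = 18)
(√(h(-6) + b))² = (√((-10 - 6)/(3 - 6) + 18))² = (√(-16/(-3) + 18))² = (√(-⅓*(-16) + 18))² = (√(16/3 + 18))² = (√(70/3))² = (√210/3)² = 70/3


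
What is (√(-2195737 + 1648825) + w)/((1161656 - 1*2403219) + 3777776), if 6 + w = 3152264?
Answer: 3152258/2536213 + 36*I*√422/2536213 ≈ 1.2429 + 0.00029159*I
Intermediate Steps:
w = 3152258 (w = -6 + 3152264 = 3152258)
(√(-2195737 + 1648825) + w)/((1161656 - 1*2403219) + 3777776) = (√(-2195737 + 1648825) + 3152258)/((1161656 - 1*2403219) + 3777776) = (√(-546912) + 3152258)/((1161656 - 2403219) + 3777776) = (36*I*√422 + 3152258)/(-1241563 + 3777776) = (3152258 + 36*I*√422)/2536213 = (3152258 + 36*I*√422)*(1/2536213) = 3152258/2536213 + 36*I*√422/2536213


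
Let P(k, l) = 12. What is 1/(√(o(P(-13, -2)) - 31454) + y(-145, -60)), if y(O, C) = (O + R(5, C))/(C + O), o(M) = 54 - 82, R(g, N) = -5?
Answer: 205/8820357 - 1681*I*√3498/17640714 ≈ 2.3242e-5 - 0.0056359*I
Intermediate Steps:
o(M) = -28
y(O, C) = (-5 + O)/(C + O) (y(O, C) = (O - 5)/(C + O) = (-5 + O)/(C + O))
1/(√(o(P(-13, -2)) - 31454) + y(-145, -60)) = 1/(√(-28 - 31454) + (-5 - 145)/(-60 - 145)) = 1/(√(-31482) - 150/(-205)) = 1/(3*I*√3498 - 1/205*(-150)) = 1/(3*I*√3498 + 30/41) = 1/(30/41 + 3*I*√3498)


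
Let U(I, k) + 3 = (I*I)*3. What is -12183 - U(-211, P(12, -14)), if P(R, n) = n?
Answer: -145743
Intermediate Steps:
U(I, k) = -3 + 3*I² (U(I, k) = -3 + (I*I)*3 = -3 + I²*3 = -3 + 3*I²)
-12183 - U(-211, P(12, -14)) = -12183 - (-3 + 3*(-211)²) = -12183 - (-3 + 3*44521) = -12183 - (-3 + 133563) = -12183 - 1*133560 = -12183 - 133560 = -145743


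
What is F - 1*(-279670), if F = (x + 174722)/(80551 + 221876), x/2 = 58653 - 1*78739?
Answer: 408598520/1461 ≈ 2.7967e+5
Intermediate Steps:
x = -40172 (x = 2*(58653 - 1*78739) = 2*(58653 - 78739) = 2*(-20086) = -40172)
F = 650/1461 (F = (-40172 + 174722)/(80551 + 221876) = 134550/302427 = 134550*(1/302427) = 650/1461 ≈ 0.44490)
F - 1*(-279670) = 650/1461 - 1*(-279670) = 650/1461 + 279670 = 408598520/1461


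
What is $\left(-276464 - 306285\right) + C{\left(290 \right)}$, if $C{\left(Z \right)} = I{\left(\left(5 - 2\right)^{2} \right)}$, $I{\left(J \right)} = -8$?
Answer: $-582757$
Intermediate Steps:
$C{\left(Z \right)} = -8$
$\left(-276464 - 306285\right) + C{\left(290 \right)} = \left(-276464 - 306285\right) - 8 = -582749 - 8 = -582757$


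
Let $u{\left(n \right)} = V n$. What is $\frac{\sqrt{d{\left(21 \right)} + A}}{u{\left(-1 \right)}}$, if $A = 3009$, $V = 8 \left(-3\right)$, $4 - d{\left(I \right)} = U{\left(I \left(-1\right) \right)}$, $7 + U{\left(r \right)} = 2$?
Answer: $\frac{\sqrt{3018}}{24} \approx 2.289$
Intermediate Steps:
$U{\left(r \right)} = -5$ ($U{\left(r \right)} = -7 + 2 = -5$)
$d{\left(I \right)} = 9$ ($d{\left(I \right)} = 4 - -5 = 4 + 5 = 9$)
$V = -24$
$u{\left(n \right)} = - 24 n$
$\frac{\sqrt{d{\left(21 \right)} + A}}{u{\left(-1 \right)}} = \frac{\sqrt{9 + 3009}}{\left(-24\right) \left(-1\right)} = \frac{\sqrt{3018}}{24}$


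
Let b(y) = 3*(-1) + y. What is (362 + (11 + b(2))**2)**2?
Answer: 213444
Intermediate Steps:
b(y) = -3 + y
(362 + (11 + b(2))**2)**2 = (362 + (11 + (-3 + 2))**2)**2 = (362 + (11 - 1)**2)**2 = (362 + 10**2)**2 = (362 + 100)**2 = 462**2 = 213444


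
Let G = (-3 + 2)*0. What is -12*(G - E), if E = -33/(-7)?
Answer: 396/7 ≈ 56.571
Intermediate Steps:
E = 33/7 (E = -33*(-1/7) = 33/7 ≈ 4.7143)
G = 0 (G = -1*0 = 0)
-12*(G - E) = -12*(0 - 1*33/7) = -12*(0 - 33/7) = -12*(-33/7) = 396/7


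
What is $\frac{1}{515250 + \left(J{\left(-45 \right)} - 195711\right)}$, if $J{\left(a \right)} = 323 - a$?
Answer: $\frac{1}{319907} \approx 3.1259 \cdot 10^{-6}$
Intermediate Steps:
$\frac{1}{515250 + \left(J{\left(-45 \right)} - 195711\right)} = \frac{1}{515250 + \left(\left(323 - -45\right) - 195711\right)} = \frac{1}{515250 + \left(\left(323 + 45\right) - 195711\right)} = \frac{1}{515250 + \left(368 - 195711\right)} = \frac{1}{515250 - 195343} = \frac{1}{319907}$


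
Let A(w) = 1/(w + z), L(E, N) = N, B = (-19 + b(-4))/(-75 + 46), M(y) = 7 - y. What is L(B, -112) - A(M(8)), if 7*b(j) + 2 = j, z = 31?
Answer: -3361/30 ≈ -112.03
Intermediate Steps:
b(j) = -2/7 + j/7
B = 139/203 (B = (-19 + (-2/7 + (⅐)*(-4)))/(-75 + 46) = (-19 + (-2/7 - 4/7))/(-29) = (-19 - 6/7)*(-1/29) = -139/7*(-1/29) = 139/203 ≈ 0.68473)
A(w) = 1/(31 + w) (A(w) = 1/(w + 31) = 1/(31 + w))
L(B, -112) - A(M(8)) = -112 - 1/(31 + (7 - 1*8)) = -112 - 1/(31 + (7 - 8)) = -112 - 1/(31 - 1) = -112 - 1/30 = -3361/30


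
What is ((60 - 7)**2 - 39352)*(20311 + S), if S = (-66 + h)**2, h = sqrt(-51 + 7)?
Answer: -899798289 + 9647352*I*sqrt(11) ≈ -8.998e+8 + 3.1997e+7*I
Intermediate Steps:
h = 2*I*sqrt(11) (h = sqrt(-44) = 2*I*sqrt(11) ≈ 6.6332*I)
S = (-66 + 2*I*sqrt(11))**2 ≈ 4312.0 - 875.59*I
((60 - 7)**2 - 39352)*(20311 + S) = ((60 - 7)**2 - 39352)*(20311 + (4312 - 264*I*sqrt(11))) = (53**2 - 39352)*(24623 - 264*I*sqrt(11)) = (2809 - 39352)*(24623 - 264*I*sqrt(11)) = -36543*(24623 - 264*I*sqrt(11)) = -899798289 + 9647352*I*sqrt(11)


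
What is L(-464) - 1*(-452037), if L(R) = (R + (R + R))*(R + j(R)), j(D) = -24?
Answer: 1131333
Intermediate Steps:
L(R) = 3*R*(-24 + R) (L(R) = (R + (R + R))*(R - 24) = (R + 2*R)*(-24 + R) = (3*R)*(-24 + R) = 3*R*(-24 + R))
L(-464) - 1*(-452037) = 3*(-464)*(-24 - 464) - 1*(-452037) = 3*(-464)*(-488) + 452037 = 679296 + 452037 = 1131333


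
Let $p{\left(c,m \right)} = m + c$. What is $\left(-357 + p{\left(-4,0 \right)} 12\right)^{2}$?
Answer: $164025$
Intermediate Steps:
$p{\left(c,m \right)} = c + m$
$\left(-357 + p{\left(-4,0 \right)} 12\right)^{2} = \left(-357 + \left(-4 + 0\right) 12\right)^{2} = \left(-357 - 48\right)^{2} = \left(-405\right)^{2} = 164025$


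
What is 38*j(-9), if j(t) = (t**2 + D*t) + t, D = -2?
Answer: 3420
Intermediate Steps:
j(t) = t**2 - t (j(t) = (t**2 - 2*t) + t = t**2 - t)
38*j(-9) = 38*(-9*(-1 - 9)) = 38*(-9*(-10)) = 38*90 = 3420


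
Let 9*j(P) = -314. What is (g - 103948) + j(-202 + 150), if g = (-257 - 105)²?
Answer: 243550/9 ≈ 27061.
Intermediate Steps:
j(P) = -314/9 (j(P) = (⅑)*(-314) = -314/9)
g = 131044 (g = (-362)² = 131044)
(g - 103948) + j(-202 + 150) = (131044 - 103948) - 314/9 = 27096 - 314/9 = 243550/9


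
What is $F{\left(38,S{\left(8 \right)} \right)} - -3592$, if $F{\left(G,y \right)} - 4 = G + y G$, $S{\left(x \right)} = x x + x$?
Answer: $6370$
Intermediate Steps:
$S{\left(x \right)} = x + x^{2}$ ($S{\left(x \right)} = x^{2} + x = x + x^{2}$)
$F{\left(G,y \right)} = 4 + G + G y$ ($F{\left(G,y \right)} = 4 + \left(G + y G\right) = 4 + \left(G + G y\right) = 4 + G + G y$)
$F{\left(38,S{\left(8 \right)} \right)} - -3592 = \left(4 + 38 + 38 \cdot 8 \left(1 + 8\right)\right) - -3592 = \left(4 + 38 + 38 \cdot 8 \cdot 9\right) + 3592 = \left(4 + 38 + 38 \cdot 72\right) + 3592 = \left(4 + 38 + 2736\right) + 3592 = 2778 + 3592 = 6370$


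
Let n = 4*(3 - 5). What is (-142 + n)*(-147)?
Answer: 22050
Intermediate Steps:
n = -8 (n = 4*(-2) = -8)
(-142 + n)*(-147) = (-142 - 8)*(-147) = -150*(-147) = 22050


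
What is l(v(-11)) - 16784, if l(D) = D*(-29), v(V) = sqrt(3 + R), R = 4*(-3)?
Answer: -16784 - 87*I ≈ -16784.0 - 87.0*I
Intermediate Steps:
R = -12
v(V) = 3*I (v(V) = sqrt(3 - 12) = sqrt(-9) = 3*I)
l(D) = -29*D
l(v(-11)) - 16784 = -87*I - 16784 = -16784 - 87*I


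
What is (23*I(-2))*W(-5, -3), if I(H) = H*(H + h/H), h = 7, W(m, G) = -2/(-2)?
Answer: 253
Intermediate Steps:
W(m, G) = 1 (W(m, G) = -2*(-½) = 1)
I(H) = H*(H + 7/H)
(23*I(-2))*W(-5, -3) = (23*(7 + (-2)²))*1 = (23*(7 + 4))*1 = (23*11)*1 = 253*1 = 253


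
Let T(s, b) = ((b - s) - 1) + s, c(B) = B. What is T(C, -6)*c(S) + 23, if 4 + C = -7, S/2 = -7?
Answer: 121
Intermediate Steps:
S = -14 (S = 2*(-7) = -14)
C = -11 (C = -4 - 7 = -11)
T(s, b) = -1 + b (T(s, b) = (-1 + b - s) + s = -1 + b)
T(C, -6)*c(S) + 23 = (-1 - 6)*(-14) + 23 = -7*(-14) + 23 = 98 + 23 = 121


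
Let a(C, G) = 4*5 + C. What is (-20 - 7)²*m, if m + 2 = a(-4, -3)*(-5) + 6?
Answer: -55404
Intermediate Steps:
a(C, G) = 20 + C
m = -76 (m = -2 + ((20 - 4)*(-5) + 6) = -2 + (16*(-5) + 6) = -2 + (-80 + 6) = -2 - 74 = -76)
(-20 - 7)²*m = (-20 - 7)²*(-76) = (-27)²*(-76) = 729*(-76) = -55404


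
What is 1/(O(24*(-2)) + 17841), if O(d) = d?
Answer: 1/17793 ≈ 5.6202e-5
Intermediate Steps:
1/(O(24*(-2)) + 17841) = 1/(24*(-2) + 17841) = 1/(-48 + 17841) = 1/17793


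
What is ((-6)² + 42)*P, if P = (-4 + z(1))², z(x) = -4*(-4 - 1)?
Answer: 19968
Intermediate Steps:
z(x) = 20 (z(x) = -4*(-5) = 20)
P = 256 (P = (-4 + 20)² = 16² = 256)
((-6)² + 42)*P = ((-6)² + 42)*256 = (36 + 42)*256 = 78*256 = 19968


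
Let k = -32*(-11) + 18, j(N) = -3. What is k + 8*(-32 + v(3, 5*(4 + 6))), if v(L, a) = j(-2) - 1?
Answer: 82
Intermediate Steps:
k = 370 (k = 352 + 18 = 370)
v(L, a) = -4 (v(L, a) = -3 - 1 = -4)
k + 8*(-32 + v(3, 5*(4 + 6))) = 370 + 8*(-32 - 4) = 370 + 8*(-36) = 370 - 288 = 82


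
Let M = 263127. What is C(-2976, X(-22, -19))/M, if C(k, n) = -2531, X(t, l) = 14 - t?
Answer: -2531/263127 ≈ -0.0096189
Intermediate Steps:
C(-2976, X(-22, -19))/M = -2531/263127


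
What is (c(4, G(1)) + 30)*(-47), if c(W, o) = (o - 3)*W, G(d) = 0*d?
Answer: -846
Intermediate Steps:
G(d) = 0
c(W, o) = W*(-3 + o) (c(W, o) = (-3 + o)*W = W*(-3 + o))
(c(4, G(1)) + 30)*(-47) = (4*(-3 + 0) + 30)*(-47) = (4*(-3) + 30)*(-47) = (-12 + 30)*(-47) = 18*(-47) = -846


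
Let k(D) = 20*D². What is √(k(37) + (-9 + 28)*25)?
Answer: 3*√3095 ≈ 166.90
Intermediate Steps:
√(k(37) + (-9 + 28)*25) = √(20*37² + (-9 + 28)*25) = √(20*1369 + 19*25) = √(27380 + 475) = √27855 = 3*√3095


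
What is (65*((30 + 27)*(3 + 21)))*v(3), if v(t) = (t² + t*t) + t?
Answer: 1867320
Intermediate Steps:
v(t) = t + 2*t² (v(t) = (t² + t²) + t = 2*t² + t = t + 2*t²)
(65*((30 + 27)*(3 + 21)))*v(3) = (65*((30 + 27)*(3 + 21)))*(3*(1 + 2*3)) = (65*(57*24))*(3*(1 + 6)) = (65*1368)*(3*7) = 88920*21 = 1867320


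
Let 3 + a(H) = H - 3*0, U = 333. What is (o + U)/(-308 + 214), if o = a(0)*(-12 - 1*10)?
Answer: -399/94 ≈ -4.2447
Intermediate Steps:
a(H) = -3 + H (a(H) = -3 + (H - 3*0) = -3 + (H + 0) = -3 + H)
o = 66 (o = (-3 + 0)*(-12 - 1*10) = -3*(-12 - 10) = -3*(-22) = 66)
(o + U)/(-308 + 214) = (66 + 333)/(-308 + 214) = 399/(-94) = 399*(-1/94) = -399/94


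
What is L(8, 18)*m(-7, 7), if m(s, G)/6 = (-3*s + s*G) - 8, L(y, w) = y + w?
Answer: -5616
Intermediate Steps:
L(y, w) = w + y
m(s, G) = -48 - 18*s + 6*G*s (m(s, G) = 6*((-3*s + s*G) - 8) = 6*((-3*s + G*s) - 8) = 6*(-8 - 3*s + G*s) = -48 - 18*s + 6*G*s)
L(8, 18)*m(-7, 7) = (18 + 8)*(-48 - 18*(-7) + 6*7*(-7)) = 26*(-48 + 126 - 294) = 26*(-216) = -5616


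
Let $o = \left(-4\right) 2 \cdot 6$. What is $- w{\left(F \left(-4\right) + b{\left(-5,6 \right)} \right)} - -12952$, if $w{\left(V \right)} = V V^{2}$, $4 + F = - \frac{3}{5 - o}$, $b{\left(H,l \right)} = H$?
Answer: $\frac{1717610029}{148877} \approx 11537.0$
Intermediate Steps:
$o = -48$ ($o = \left(-8\right) 6 = -48$)
$F = - \frac{215}{53}$ ($F = -4 - \frac{3}{5 - -48} = -4 - \frac{3}{5 + 48} = -4 - \frac{3}{53} = - \frac{215}{53} \approx -4.0566$)
$w{\left(V \right)} = V^{3}$
$- w{\left(F \left(-4\right) + b{\left(-5,6 \right)} \right)} - -12952 = - \left(\left(- \frac{215}{53}\right) \left(-4\right) - 5\right)^{3} - -12952 = - \left(\frac{860}{53} - 5\right)^{3} + 12952 = - \left(\frac{595}{53}\right)^{3} + 12952 = \left(-1\right) \frac{210644875}{148877} + 12952 = - \frac{210644875}{148877} + 12952 = \frac{1717610029}{148877}$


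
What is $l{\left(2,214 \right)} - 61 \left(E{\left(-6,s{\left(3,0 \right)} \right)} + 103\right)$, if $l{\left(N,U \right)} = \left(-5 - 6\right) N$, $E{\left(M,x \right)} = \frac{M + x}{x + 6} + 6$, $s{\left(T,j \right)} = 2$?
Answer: $- \frac{13281}{2} \approx -6640.5$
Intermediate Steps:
$E{\left(M,x \right)} = 6 + \frac{M + x}{6 + x}$ ($E{\left(M,x \right)} = \frac{M + x}{6 + x} + 6 = 6 + \frac{M + x}{6 + x}$)
$l{\left(N,U \right)} = - 11 N$
$l{\left(2,214 \right)} - 61 \left(E{\left(-6,s{\left(3,0 \right)} \right)} + 103\right) = \left(-11\right) 2 - 61 \left(\frac{36 - 6 + 7 \cdot 2}{6 + 2} + 103\right) = -22 - 61 \left(\frac{36 - 6 + 14}{8} + 103\right) = -22 - 61 \left(\frac{1}{8} \cdot 44 + 103\right) = -22 - 61 \left(\frac{11}{2} + 103\right) = -22 - 61 \cdot \frac{217}{2} = -22 - \frac{13237}{2} = - \frac{13281}{2}$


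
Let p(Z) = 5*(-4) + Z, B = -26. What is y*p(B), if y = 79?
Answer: -3634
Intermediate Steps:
p(Z) = -20 + Z
y*p(B) = 79*(-20 - 26) = 79*(-46) = -3634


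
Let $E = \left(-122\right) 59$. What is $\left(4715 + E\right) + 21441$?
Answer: $18958$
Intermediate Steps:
$E = -7198$
$\left(4715 + E\right) + 21441 = \left(4715 - 7198\right) + 21441 = -2483 + 21441 = 18958$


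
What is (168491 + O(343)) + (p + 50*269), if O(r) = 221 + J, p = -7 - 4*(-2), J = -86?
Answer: 182077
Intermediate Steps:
p = 1 (p = -7 + 8 = 1)
O(r) = 135 (O(r) = 221 - 86 = 135)
(168491 + O(343)) + (p + 50*269) = (168491 + 135) + (1 + 50*269) = 168626 + (1 + 13450) = 168626 + 13451 = 182077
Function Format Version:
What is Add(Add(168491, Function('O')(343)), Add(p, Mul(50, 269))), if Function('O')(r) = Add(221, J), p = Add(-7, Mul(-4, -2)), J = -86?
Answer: 182077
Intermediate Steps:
p = 1 (p = Add(-7, 8) = 1)
Function('O')(r) = 135 (Function('O')(r) = Add(221, -86) = 135)
Add(Add(168491, Function('O')(343)), Add(p, Mul(50, 269))) = Add(Add(168491, 135), Add(1, Mul(50, 269))) = Add(168626, Add(1, 13450)) = Add(168626, 13451) = 182077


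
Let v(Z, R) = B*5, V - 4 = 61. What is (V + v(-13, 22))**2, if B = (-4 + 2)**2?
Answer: 7225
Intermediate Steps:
V = 65 (V = 4 + 61 = 65)
B = 4 (B = (-2)**2 = 4)
v(Z, R) = 20 (v(Z, R) = 4*5 = 20)
(V + v(-13, 22))**2 = (65 + 20)**2 = 85**2 = 7225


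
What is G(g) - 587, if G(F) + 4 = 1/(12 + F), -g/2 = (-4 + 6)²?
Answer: -2363/4 ≈ -590.75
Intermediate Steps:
g = -8 (g = -2*(-4 + 6)² = -2*2² = -2*4 = -8)
G(F) = -4 + 1/(12 + F)
G(g) - 587 = (-47 - 4*(-8))/(12 - 8) - 587 = (-47 + 32)/4 - 587 = (¼)*(-15) - 587 = -15/4 - 587 = -2363/4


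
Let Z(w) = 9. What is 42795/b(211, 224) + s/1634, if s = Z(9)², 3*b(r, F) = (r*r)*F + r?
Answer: 67839147/1086382874 ≈ 0.062445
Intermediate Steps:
b(r, F) = r/3 + F*r²/3 (b(r, F) = ((r*r)*F + r)/3 = (r²*F + r)/3 = (F*r² + r)/3 = (r + F*r²)/3 = r/3 + F*r²/3)
s = 81 (s = 9² = 81)
42795/b(211, 224) + s/1634 = 42795/(((⅓)*211*(1 + 224*211))) + 81/1634 = 42795/(((⅓)*211*(1 + 47264))) + 81*(1/1634) = 42795/(((⅓)*211*47265)) + 81/1634 = 42795/3324305 + 81/1634 = 42795*(1/3324305) + 81/1634 = 8559/664861 + 81/1634 = 67839147/1086382874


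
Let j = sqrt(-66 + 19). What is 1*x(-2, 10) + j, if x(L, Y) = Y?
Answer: 10 + I*sqrt(47) ≈ 10.0 + 6.8557*I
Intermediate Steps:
j = I*sqrt(47) (j = sqrt(-47) = I*sqrt(47) ≈ 6.8557*I)
1*x(-2, 10) + j = 1*10 + I*sqrt(47) = 10 + I*sqrt(47)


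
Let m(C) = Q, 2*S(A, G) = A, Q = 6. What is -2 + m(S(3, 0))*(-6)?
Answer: -38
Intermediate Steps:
S(A, G) = A/2
m(C) = 6
-2 + m(S(3, 0))*(-6) = -2 + 6*(-6) = -2 - 36 = -38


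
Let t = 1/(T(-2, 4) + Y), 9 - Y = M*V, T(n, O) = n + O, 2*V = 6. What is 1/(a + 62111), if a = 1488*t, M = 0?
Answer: 11/684709 ≈ 1.6065e-5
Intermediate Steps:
V = 3 (V = (½)*6 = 3)
T(n, O) = O + n
Y = 9 (Y = 9 - 0*3 = 9 - 1*0 = 9 + 0 = 9)
t = 1/11 (t = 1/((4 - 2) + 9) = 1/(2 + 9) = 1/11 ≈ 0.090909)
a = 1488/11 (a = 1488*(1/11) = 1488/11 ≈ 135.27)
1/(a + 62111) = 1/(1488/11 + 62111) = 1/(684709/11) = 11/684709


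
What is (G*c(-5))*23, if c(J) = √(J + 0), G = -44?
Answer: -1012*I*√5 ≈ -2262.9*I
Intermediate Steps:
c(J) = √J
(G*c(-5))*23 = -44*I*√5*23 = -1012*I*√5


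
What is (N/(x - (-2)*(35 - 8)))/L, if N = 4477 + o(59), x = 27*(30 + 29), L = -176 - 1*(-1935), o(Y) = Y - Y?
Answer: 4477/2897073 ≈ 0.0015454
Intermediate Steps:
o(Y) = 0
L = 1759 (L = -176 + 1935 = 1759)
x = 1593 (x = 27*59 = 1593)
N = 4477 (N = 4477 + 0 = 4477)
(N/(x - (-2)*(35 - 8)))/L = (4477/(1593 - (-2)*(35 - 8)))/1759 = (4477/(1593 - (-2)*27))*(1/1759) = (4477/(1593 - 1*(-54)))*(1/1759) = (4477/(1593 + 54))*(1/1759) = (4477/1647)*(1/1759) = 4477/2897073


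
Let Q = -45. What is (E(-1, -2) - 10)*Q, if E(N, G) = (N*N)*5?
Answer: 225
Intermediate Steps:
E(N, G) = 5*N² (E(N, G) = N²*5 = 5*N²)
(E(-1, -2) - 10)*Q = (5*(-1)² - 10)*(-45) = (5*1 - 10)*(-45) = (5 - 10)*(-45) = -5*(-45) = 225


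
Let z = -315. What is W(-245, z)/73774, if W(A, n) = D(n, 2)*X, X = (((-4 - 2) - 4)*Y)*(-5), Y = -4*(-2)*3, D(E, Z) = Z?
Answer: 1200/36887 ≈ 0.032532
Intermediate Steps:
Y = 24 (Y = 8*3 = 24)
X = 1200 (X = (((-4 - 2) - 4)*24)*(-5) = ((-6 - 4)*24)*(-5) = -10*24*(-5) = -240*(-5) = 1200)
W(A, n) = 2400 (W(A, n) = 2*1200 = 2400)
W(-245, z)/73774 = 2400/73774 = 2400*(1/73774) = 1200/36887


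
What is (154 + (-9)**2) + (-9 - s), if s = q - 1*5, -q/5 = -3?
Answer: 216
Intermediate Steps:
q = 15 (q = -5*(-3) = 15)
s = 10 (s = 15 - 1*5 = 15 - 5 = 10)
(154 + (-9)**2) + (-9 - s) = (154 + (-9)**2) + (-9 - 1*10) = (154 + 81) + (-9 - 10) = 235 - 19 = 216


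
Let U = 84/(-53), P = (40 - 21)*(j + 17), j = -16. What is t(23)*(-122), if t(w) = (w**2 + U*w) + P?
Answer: -3307664/53 ≈ -62409.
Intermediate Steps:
P = 19 (P = (40 - 21)*(-16 + 17) = 19*1 = 19)
U = -84/53 (U = 84*(-1/53) = -84/53 ≈ -1.5849)
t(w) = 19 + w**2 - 84*w/53 (t(w) = (w**2 - 84*w/53) + 19 = 19 + w**2 - 84*w/53)
t(23)*(-122) = (19 + 23**2 - 84/53*23)*(-122) = (19 + 529 - 1932/53)*(-122) = (27112/53)*(-122) = -3307664/53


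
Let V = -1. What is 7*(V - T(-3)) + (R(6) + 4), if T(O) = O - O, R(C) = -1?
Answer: -4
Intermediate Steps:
T(O) = 0
7*(V - T(-3)) + (R(6) + 4) = 7*(-1 - 1*0) + (-1 + 4) = 7*(-1 + 0) + 3 = 7*(-1) + 3 = -7 + 3 = -4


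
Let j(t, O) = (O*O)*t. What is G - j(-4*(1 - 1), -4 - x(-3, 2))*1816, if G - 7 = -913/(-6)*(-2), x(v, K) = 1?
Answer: -892/3 ≈ -297.33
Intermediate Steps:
j(t, O) = t*O² (j(t, O) = O²*t = t*O²)
G = -892/3 (G = 7 - 913/(-6)*(-2) = 7 - 913*(-⅙)*(-2) = 7 + (913/6)*(-2) = 7 - 913/3 = -892/3 ≈ -297.33)
G - j(-4*(1 - 1), -4 - x(-3, 2))*1816 = -892/3 - (-4*(1 - 1))*(-4 - 1*1)²*1816 = -892/3 - (-4*0)*(-4 - 1)²*1816 = -892/3 - 0*(-5)²*1816 = -892/3 - 0*25*1816 = -892/3 - 0*1816 = -892/3 - 1*0 = -892/3 + 0 = -892/3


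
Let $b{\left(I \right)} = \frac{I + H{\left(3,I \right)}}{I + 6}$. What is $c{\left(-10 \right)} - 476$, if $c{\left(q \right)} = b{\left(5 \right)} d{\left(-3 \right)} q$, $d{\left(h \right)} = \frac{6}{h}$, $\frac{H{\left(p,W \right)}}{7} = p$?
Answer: $- \frac{4716}{11} \approx -428.73$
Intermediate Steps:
$H{\left(p,W \right)} = 7 p$
$b{\left(I \right)} = \frac{21 + I}{6 + I}$ ($b{\left(I \right)} = \frac{I + 7 \cdot 3}{I + 6} = \frac{I + 21}{6 + I} = \frac{21 + I}{6 + I}$)
$c{\left(q \right)} = - \frac{52 q}{11}$ ($c{\left(q \right)} = \frac{21 + 5}{6 + 5} \frac{6}{-3} q = \frac{1}{11} \cdot 26 \cdot 6 \left(- \frac{1}{3}\right) q = \frac{1}{11} \cdot 26 \left(- 2 q\right) = \frac{26 \left(- 2 q\right)}{11} = - \frac{52 q}{11}$)
$c{\left(-10 \right)} - 476 = \left(- \frac{52}{11}\right) \left(-10\right) - 476 = \frac{520}{11} - 476 = - \frac{4716}{11}$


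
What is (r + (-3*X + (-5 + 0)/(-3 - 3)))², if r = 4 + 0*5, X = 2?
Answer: 49/36 ≈ 1.3611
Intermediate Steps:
r = 4 (r = 4 + 0 = 4)
(r + (-3*X + (-5 + 0)/(-3 - 3)))² = (4 + (-3*2 + (-5 + 0)/(-3 - 3)))² = (4 + (-6 - 5/(-6)))² = (4 + (-6 - 5*(-⅙)))² = (4 + (-6 + ⅚))² = (4 - 31/6)² = (-7/6)² = 49/36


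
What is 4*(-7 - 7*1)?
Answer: -56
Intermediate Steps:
4*(-7 - 7*1) = 4*(-7 - 7) = 4*(-14) = -56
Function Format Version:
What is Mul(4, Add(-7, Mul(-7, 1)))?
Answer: -56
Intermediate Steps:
Mul(4, Add(-7, Mul(-7, 1))) = Mul(4, Add(-7, -7)) = Mul(4, -14) = -56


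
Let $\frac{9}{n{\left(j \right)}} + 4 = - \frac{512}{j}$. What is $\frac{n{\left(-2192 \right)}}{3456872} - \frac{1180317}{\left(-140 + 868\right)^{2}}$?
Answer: $- \frac{21931107544761}{9847466819008} \approx -2.2271$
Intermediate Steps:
$n{\left(j \right)} = \frac{9}{-4 - \frac{512}{j}}$
$\frac{n{\left(-2192 \right)}}{3456872} - \frac{1180317}{\left(-140 + 868\right)^{2}} = \frac{\left(-9\right) \left(-2192\right) \frac{1}{512 + 4 \left(-2192\right)}}{3456872} - \frac{1180317}{\left(-140 + 868\right)^{2}} = \left(-9\right) \left(-2192\right) \frac{1}{512 - 8768} \cdot \frac{1}{3456872} - \frac{1180317}{728^{2}} = \left(-9\right) \left(-2192\right) \frac{1}{-8256} \cdot \frac{1}{3456872} - \frac{1180317}{529984} = \left(-9\right) \left(-2192\right) \left(- \frac{1}{8256}\right) \frac{1}{3456872} - \frac{1180317}{529984} = \left(- \frac{411}{172}\right) \frac{1}{3456872} - \frac{1180317}{529984} = - \frac{411}{594581984} - \frac{1180317}{529984} = - \frac{21931107544761}{9847466819008}$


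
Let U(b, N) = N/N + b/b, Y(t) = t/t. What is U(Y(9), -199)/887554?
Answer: 1/443777 ≈ 2.2534e-6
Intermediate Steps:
Y(t) = 1
U(b, N) = 2 (U(b, N) = 1 + 1 = 2)
U(Y(9), -199)/887554 = 2/887554 = 2*(1/887554) = 1/443777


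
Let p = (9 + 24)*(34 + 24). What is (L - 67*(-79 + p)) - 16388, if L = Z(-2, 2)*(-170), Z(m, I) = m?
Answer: -138993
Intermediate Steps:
p = 1914 (p = 33*58 = 1914)
L = 340 (L = -2*(-170) = 340)
(L - 67*(-79 + p)) - 16388 = (340 - 67*(-79 + 1914)) - 16388 = (340 - 67*1835) - 16388 = (340 - 1*122945) - 16388 = (340 - 122945) - 16388 = -122605 - 16388 = -138993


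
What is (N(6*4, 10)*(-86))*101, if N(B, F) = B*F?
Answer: -2084640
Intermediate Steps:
(N(6*4, 10)*(-86))*101 = (((6*4)*10)*(-86))*101 = ((24*10)*(-86))*101 = (240*(-86))*101 = -20640*101 = -2084640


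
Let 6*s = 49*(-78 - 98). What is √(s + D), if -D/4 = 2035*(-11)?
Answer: 2*√198231/3 ≈ 296.82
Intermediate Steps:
s = -4312/3 (s = (49*(-78 - 98))/6 = (49*(-176))/6 = (⅙)*(-8624) = -4312/3 ≈ -1437.3)
D = 89540 (D = -8140*(-11) = -4*(-22385) = 89540)
√(s + D) = √(-4312/3 + 89540) = √(264308/3) = 2*√198231/3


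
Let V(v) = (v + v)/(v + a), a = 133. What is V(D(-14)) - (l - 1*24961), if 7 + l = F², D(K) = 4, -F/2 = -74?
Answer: 419776/137 ≈ 3064.1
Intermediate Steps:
F = 148 (F = -2*(-74) = 148)
l = 21897 (l = -7 + 148² = -7 + 21904 = 21897)
V(v) = 2*v/(133 + v) (V(v) = (v + v)/(v + 133) = (2*v)/(133 + v) = 2*v/(133 + v))
V(D(-14)) - (l - 1*24961) = 2*4/(133 + 4) - (21897 - 1*24961) = 2*4/137 - (21897 - 24961) = 2*4*(1/137) - 1*(-3064) = 8/137 + 3064 = 419776/137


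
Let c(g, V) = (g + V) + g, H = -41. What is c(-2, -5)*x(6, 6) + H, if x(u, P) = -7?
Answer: 22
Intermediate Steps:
c(g, V) = V + 2*g (c(g, V) = (V + g) + g = V + 2*g)
c(-2, -5)*x(6, 6) + H = (-5 + 2*(-2))*(-7) - 41 = (-5 - 4)*(-7) - 41 = -9*(-7) - 41 = 63 - 41 = 22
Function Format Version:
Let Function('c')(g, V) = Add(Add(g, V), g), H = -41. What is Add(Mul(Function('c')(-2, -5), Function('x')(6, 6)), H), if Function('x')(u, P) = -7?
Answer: 22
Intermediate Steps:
Function('c')(g, V) = Add(V, Mul(2, g)) (Function('c')(g, V) = Add(Add(V, g), g) = Add(V, Mul(2, g)))
Add(Mul(Function('c')(-2, -5), Function('x')(6, 6)), H) = Add(Mul(Add(-5, Mul(2, -2)), -7), -41) = Add(Mul(Add(-5, -4), -7), -41) = Add(Mul(-9, -7), -41) = Add(63, -41) = 22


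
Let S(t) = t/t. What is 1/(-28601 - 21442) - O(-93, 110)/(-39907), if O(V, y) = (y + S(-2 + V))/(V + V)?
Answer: -617975/17688298866 ≈ -3.4937e-5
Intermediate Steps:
S(t) = 1
O(V, y) = (1 + y)/(2*V) (O(V, y) = (y + 1)/(V + V) = (1 + y)/((2*V)) = (1 + y)*(1/(2*V)) = (1 + y)/(2*V))
1/(-28601 - 21442) - O(-93, 110)/(-39907) = 1/(-28601 - 21442) - (½)*(1 + 110)/(-93)/(-39907) = 1/(-50043) - (½)*(-1/93)*111*(-1)/39907 = -1/50043 - (-37)*(-1)/(62*39907) = -1/50043 - 1*37/2474234 = -1/50043 - 37/2474234 = -617975/17688298866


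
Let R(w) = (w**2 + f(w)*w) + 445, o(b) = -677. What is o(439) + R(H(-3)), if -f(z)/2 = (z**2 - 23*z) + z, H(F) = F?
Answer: 227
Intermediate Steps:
f(z) = -2*z**2 + 44*z (f(z) = -2*((z**2 - 23*z) + z) = -2*(z**2 - 22*z) = -2*z**2 + 44*z)
R(w) = 445 + w**2 + 2*w**2*(22 - w) (R(w) = (w**2 + (2*w*(22 - w))*w) + 445 = (w**2 + 2*w**2*(22 - w)) + 445 = 445 + w**2 + 2*w**2*(22 - w))
o(439) + R(H(-3)) = -677 + (445 - 2*(-3)**3 + 45*(-3)**2) = -677 + (445 - 2*(-27) + 45*9) = -677 + (445 + 54 + 405) = -677 + 904 = 227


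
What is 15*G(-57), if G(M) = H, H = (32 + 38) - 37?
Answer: 495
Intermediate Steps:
H = 33 (H = 70 - 37 = 33)
G(M) = 33
15*G(-57) = 15*33 = 495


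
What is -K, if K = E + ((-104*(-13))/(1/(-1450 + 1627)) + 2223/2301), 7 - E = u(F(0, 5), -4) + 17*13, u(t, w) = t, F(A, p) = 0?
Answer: -14106367/59 ≈ -2.3909e+5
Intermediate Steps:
E = -214 (E = 7 - (0 + 17*13) = 7 - (0 + 221) = 7 - 1*221 = 7 - 221 = -214)
K = 14106367/59 (K = -214 + ((-104*(-13))/(1/(-1450 + 1627)) + 2223/2301) = -214 + (1352/(1/177) + 2223*(1/2301)) = -214 + (1352/(1/177) + 57/59) = -214 + (1352*177 + 57/59) = -214 + (239304 + 57/59) = -214 + 14118993/59 = 14106367/59 ≈ 2.3909e+5)
-K = -1*14106367/59 = -14106367/59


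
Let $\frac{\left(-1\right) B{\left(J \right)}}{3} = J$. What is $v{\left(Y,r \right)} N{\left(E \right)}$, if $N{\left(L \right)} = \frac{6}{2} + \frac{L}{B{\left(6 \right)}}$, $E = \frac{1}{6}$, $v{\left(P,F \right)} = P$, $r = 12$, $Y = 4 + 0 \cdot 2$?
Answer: $\frac{323}{27} \approx 11.963$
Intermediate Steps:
$Y = 4$ ($Y = 4 + 0 = 4$)
$B{\left(J \right)} = - 3 J$
$E = \frac{1}{6} \approx 0.16667$
$N{\left(L \right)} = 3 - \frac{L}{18}$ ($N{\left(L \right)} = \frac{6}{2} + \frac{L}{\left(-3\right) 6} = 6 \cdot \frac{1}{2} + \frac{L}{-18} = 3 + L \left(- \frac{1}{18}\right) = 3 - \frac{L}{18}$)
$v{\left(Y,r \right)} N{\left(E \right)} = 4 \left(3 - \frac{1}{108}\right) = 4 \cdot \frac{323}{108} = \frac{323}{27}$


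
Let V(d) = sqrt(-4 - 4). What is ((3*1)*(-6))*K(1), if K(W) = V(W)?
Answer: -36*I*sqrt(2) ≈ -50.912*I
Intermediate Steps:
V(d) = 2*I*sqrt(2) (V(d) = sqrt(-8) = 2*I*sqrt(2))
K(W) = 2*I*sqrt(2)
((3*1)*(-6))*K(1) = ((3*1)*(-6))*(2*I*sqrt(2)) = (3*(-6))*(2*I*sqrt(2)) = -36*I*sqrt(2)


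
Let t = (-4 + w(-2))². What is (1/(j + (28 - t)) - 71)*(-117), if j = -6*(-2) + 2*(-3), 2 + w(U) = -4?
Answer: 182793/22 ≈ 8308.8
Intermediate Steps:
w(U) = -6 (w(U) = -2 - 4 = -6)
t = 100 (t = (-4 - 6)² = (-10)² = 100)
j = 6 (j = 12 - 6 = 6)
(1/(j + (28 - t)) - 71)*(-117) = (1/(6 + (28 - 1*100)) - 71)*(-117) = (1/(6 + (28 - 100)) - 71)*(-117) = (1/(6 - 72) - 71)*(-117) = (1/(-66) - 71)*(-117) = (-1/66 - 71)*(-117) = -4687/66*(-117) = 182793/22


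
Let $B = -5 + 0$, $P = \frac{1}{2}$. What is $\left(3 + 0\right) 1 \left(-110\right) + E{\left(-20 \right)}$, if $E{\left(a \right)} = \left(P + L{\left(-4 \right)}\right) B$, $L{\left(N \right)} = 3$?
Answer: $- \frac{695}{2} \approx -347.5$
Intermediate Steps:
$P = \frac{1}{2} \approx 0.5$
$B = -5$
$E{\left(a \right)} = - \frac{35}{2}$ ($E{\left(a \right)} = \left(\frac{1}{2} + 3\right) \left(-5\right) = \frac{7}{2} \left(-5\right) = - \frac{35}{2}$)
$\left(3 + 0\right) 1 \left(-110\right) + E{\left(-20 \right)} = \left(3 + 0\right) 1 \left(-110\right) - \frac{35}{2} = 3 \cdot 1 \left(-110\right) - \frac{35}{2} = 3 \left(-110\right) - \frac{35}{2} = -330 - \frac{35}{2} = - \frac{695}{2}$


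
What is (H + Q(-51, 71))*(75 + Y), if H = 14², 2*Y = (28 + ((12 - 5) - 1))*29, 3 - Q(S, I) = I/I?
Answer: 112464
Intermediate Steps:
Q(S, I) = 2 (Q(S, I) = 3 - I/I = 3 - 1*1 = 3 - 1 = 2)
Y = 493 (Y = ((28 + ((12 - 5) - 1))*29)/2 = ((28 + (7 - 1))*29)/2 = ((28 + 6)*29)/2 = (34*29)/2 = (½)*986 = 493)
H = 196
(H + Q(-51, 71))*(75 + Y) = (196 + 2)*(75 + 493) = 198*568 = 112464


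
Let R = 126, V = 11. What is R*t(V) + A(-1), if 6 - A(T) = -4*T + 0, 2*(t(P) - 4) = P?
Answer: 1199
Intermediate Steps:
t(P) = 4 + P/2
A(T) = 6 + 4*T (A(T) = 6 - (-4*T + 0) = 6 - (-4)*T = 6 + 4*T)
R*t(V) + A(-1) = 126*(4 + (1/2)*11) + (6 + 4*(-1)) = 126*(4 + 11/2) + (6 - 4) = 126*(19/2) + 2 = 1197 + 2 = 1199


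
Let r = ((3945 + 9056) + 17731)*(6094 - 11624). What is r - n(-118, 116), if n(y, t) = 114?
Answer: -169948074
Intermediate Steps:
r = -169947960 (r = (13001 + 17731)*(-5530) = 30732*(-5530) = -169947960)
r - n(-118, 116) = -169947960 - 1*114 = -169947960 - 114 = -169948074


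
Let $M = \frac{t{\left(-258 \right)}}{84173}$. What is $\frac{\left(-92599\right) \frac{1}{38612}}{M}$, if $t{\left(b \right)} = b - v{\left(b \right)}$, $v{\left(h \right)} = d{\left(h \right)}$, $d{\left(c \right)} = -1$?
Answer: $\frac{7794335627}{9923284} \approx 785.46$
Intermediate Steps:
$v{\left(h \right)} = -1$
$t{\left(b \right)} = 1 + b$ ($t{\left(b \right)} = b - -1 = b + 1 = 1 + b$)
$M = - \frac{257}{84173}$ ($M = \frac{1 - 258}{84173} = \left(-257\right) \frac{1}{84173} = - \frac{257}{84173} \approx -0.0030532$)
$\frac{\left(-92599\right) \frac{1}{38612}}{M} = \frac{\left(-92599\right) \frac{1}{38612}}{- \frac{257}{84173}} = \left(-92599\right) \frac{1}{38612} \left(- \frac{84173}{257}\right) = \left(- \frac{92599}{38612}\right) \left(- \frac{84173}{257}\right) = \frac{7794335627}{9923284}$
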